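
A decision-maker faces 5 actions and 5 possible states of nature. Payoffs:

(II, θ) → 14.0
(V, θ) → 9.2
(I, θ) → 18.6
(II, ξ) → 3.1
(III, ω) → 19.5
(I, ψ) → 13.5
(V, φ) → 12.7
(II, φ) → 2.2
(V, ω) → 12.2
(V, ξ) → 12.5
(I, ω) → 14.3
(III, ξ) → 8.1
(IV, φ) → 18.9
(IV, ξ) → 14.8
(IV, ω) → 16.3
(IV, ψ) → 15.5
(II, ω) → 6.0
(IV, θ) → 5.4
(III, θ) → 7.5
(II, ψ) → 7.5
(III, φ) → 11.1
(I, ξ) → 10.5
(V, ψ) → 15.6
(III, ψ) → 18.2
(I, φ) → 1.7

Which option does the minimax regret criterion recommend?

Column bests: θ=18.6, φ=18.9, ψ=18.2, ω=19.5, ξ=14.8.
I regrets: 0.0, 17.2, 4.7, 5.2, 4.3 → max 17.2
II regrets: 4.6, 16.7, 10.7, 13.5, 11.7 → max 16.7
III regrets: 11.1, 7.8, 0.0, 0.0, 6.7 → max 11.1
IV regrets: 13.2, 0.0, 2.7, 3.2, 0.0 → max 13.2
V regrets: 9.4, 6.2, 2.6, 7.3, 2.3 → max 9.4
Smallest max regret = 9.4 → V.

V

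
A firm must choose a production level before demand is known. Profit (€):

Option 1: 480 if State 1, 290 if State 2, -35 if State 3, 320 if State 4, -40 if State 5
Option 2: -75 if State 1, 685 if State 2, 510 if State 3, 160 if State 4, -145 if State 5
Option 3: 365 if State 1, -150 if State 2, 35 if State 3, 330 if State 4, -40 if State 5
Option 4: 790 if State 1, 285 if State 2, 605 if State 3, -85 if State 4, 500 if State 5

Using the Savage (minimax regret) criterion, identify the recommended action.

Option 4

Column bests: State 1=790, State 2=685, State 3=605, State 4=330, State 5=500.
Option 1 regrets: 310, 395, 640, 10, 540 → max 640
Option 2 regrets: 865, 0, 95, 170, 645 → max 865
Option 3 regrets: 425, 835, 570, 0, 540 → max 835
Option 4 regrets: 0, 400, 0, 415, 0 → max 415
Smallest max regret = 415 → Option 4.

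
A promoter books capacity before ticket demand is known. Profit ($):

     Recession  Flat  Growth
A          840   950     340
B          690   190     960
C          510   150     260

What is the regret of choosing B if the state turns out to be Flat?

760

Best payoff under Flat is 950.
Regret = 950 − 190 = 760.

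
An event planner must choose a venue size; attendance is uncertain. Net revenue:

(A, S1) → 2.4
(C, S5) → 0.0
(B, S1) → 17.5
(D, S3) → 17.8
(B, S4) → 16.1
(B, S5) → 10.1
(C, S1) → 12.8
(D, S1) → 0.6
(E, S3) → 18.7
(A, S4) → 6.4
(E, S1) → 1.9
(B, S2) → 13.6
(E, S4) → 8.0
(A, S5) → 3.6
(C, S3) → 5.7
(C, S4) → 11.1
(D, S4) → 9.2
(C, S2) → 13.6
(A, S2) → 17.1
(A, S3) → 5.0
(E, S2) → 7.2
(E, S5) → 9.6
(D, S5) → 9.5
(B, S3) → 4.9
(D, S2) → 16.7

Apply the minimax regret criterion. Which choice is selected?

Column bests: S1=17.5, S2=17.1, S3=18.7, S4=16.1, S5=10.1.
A regrets: 15.1, 0.0, 13.7, 9.7, 6.5 → max 15.1
B regrets: 0.0, 3.5, 13.8, 0.0, 0.0 → max 13.8
C regrets: 4.7, 3.5, 13.0, 5.0, 10.1 → max 13.0
D regrets: 16.9, 0.4, 0.9, 6.9, 0.6 → max 16.9
E regrets: 15.6, 9.9, 0.0, 8.1, 0.5 → max 15.6
Smallest max regret = 13.0 → C.

C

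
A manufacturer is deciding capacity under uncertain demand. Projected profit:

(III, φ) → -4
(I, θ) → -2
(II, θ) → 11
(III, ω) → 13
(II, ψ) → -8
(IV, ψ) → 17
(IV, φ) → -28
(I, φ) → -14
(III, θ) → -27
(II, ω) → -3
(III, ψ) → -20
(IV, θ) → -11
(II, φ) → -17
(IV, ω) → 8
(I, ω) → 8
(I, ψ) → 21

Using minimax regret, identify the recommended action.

Column bests: θ=11, φ=-4, ψ=21, ω=13.
I regrets: 13, 10, 0, 5 → max 13
II regrets: 0, 13, 29, 16 → max 29
III regrets: 38, 0, 41, 0 → max 41
IV regrets: 22, 24, 4, 5 → max 24
Smallest max regret = 13 → I.

I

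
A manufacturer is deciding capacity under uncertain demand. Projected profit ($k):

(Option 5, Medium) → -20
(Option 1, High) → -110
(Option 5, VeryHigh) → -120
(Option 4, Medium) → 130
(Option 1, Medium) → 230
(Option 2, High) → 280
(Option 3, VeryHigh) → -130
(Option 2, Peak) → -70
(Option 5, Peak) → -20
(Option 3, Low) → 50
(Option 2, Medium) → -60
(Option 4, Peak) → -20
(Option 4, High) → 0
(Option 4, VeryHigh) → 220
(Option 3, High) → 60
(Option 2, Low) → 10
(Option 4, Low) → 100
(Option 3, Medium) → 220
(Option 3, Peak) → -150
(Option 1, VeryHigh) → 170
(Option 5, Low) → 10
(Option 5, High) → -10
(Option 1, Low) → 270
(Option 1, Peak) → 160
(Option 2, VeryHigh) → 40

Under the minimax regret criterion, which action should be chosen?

Column bests: Low=270, Medium=230, High=280, VeryHigh=220, Peak=160.
Option 1 regrets: 0, 0, 390, 50, 0 → max 390
Option 2 regrets: 260, 290, 0, 180, 230 → max 290
Option 3 regrets: 220, 10, 220, 350, 310 → max 350
Option 4 regrets: 170, 100, 280, 0, 180 → max 280
Option 5 regrets: 260, 250, 290, 340, 180 → max 340
Smallest max regret = 280 → Option 4.

Option 4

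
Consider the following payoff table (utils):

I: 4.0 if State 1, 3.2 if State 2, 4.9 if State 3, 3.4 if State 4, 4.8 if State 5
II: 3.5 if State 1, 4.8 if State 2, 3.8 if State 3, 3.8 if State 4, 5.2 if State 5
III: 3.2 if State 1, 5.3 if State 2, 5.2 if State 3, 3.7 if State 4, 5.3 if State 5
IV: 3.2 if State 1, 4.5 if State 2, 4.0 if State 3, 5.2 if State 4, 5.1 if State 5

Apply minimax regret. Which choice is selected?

Column bests: State 1=4.0, State 2=5.3, State 3=5.2, State 4=5.2, State 5=5.3.
I regrets: 0.0, 2.1, 0.3, 1.8, 0.5 → max 2.1
II regrets: 0.5, 0.5, 1.4, 1.4, 0.1 → max 1.4
III regrets: 0.8, 0.0, 0.0, 1.5, 0.0 → max 1.5
IV regrets: 0.8, 0.8, 1.2, 0.0, 0.2 → max 1.2
Smallest max regret = 1.2 → IV.

IV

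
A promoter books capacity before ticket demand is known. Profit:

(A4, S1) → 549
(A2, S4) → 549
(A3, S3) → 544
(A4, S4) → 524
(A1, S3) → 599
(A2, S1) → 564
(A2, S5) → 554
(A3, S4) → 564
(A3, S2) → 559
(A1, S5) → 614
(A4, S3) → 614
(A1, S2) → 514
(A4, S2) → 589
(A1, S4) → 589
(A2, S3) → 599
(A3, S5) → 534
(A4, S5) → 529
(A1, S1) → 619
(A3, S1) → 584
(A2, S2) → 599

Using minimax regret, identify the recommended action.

Column bests: S1=619, S2=599, S3=614, S4=589, S5=614.
A1 regrets: 0, 85, 15, 0, 0 → max 85
A2 regrets: 55, 0, 15, 40, 60 → max 60
A3 regrets: 35, 40, 70, 25, 80 → max 80
A4 regrets: 70, 10, 0, 65, 85 → max 85
Smallest max regret = 60 → A2.

A2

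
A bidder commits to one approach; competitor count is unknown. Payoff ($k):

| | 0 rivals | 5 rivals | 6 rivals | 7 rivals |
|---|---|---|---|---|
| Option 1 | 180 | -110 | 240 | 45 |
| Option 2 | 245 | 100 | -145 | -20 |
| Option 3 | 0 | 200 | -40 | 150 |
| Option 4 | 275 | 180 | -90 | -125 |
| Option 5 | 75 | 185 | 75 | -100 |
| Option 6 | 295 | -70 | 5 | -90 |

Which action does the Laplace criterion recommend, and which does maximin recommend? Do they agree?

Row averages: Option 1=88.75, Option 2=45, Option 3=77.5, Option 4=60, Option 5=58.75, Option 6=35
Highest average = 88.75 → Option 1.
Row minima: Option 1=-110, Option 2=-145, Option 3=-40, Option 4=-125, Option 5=-100, Option 6=-90
Best worst-case = -40 → Option 3.

laplace → Option 1; maximin → Option 3 (disagree)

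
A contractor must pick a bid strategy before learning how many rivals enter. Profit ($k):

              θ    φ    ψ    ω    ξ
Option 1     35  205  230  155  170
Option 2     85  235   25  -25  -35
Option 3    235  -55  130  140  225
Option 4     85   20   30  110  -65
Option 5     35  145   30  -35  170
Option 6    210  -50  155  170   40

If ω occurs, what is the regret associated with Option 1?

Best payoff under ω is 170.
Regret = 170 − 155 = 15.

15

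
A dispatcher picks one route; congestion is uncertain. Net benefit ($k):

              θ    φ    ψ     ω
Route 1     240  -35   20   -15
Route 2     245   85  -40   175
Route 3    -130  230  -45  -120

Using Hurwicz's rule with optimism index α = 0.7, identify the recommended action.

Route 2

Route 1: 0.7·240 + 0.3·(-35) = 157.5
Route 2: 0.7·245 + 0.3·(-40) = 159.5
Route 3: 0.7·230 + 0.3·(-130) = 122
Highest Hurwicz score = 159.5 → Route 2.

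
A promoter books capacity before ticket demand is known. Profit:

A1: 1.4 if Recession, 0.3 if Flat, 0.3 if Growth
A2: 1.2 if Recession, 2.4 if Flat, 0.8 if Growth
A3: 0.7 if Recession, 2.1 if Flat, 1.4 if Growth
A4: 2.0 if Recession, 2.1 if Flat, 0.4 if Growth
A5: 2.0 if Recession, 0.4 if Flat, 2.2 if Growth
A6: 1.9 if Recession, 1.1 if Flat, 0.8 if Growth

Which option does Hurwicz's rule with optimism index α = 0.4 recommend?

A2

A1: 0.4·1.4 + 0.6·0.3 = 0.74
A2: 0.4·2.4 + 0.6·0.8 = 1.44
A3: 0.4·2.1 + 0.6·0.7 = 1.26
A4: 0.4·2.1 + 0.6·0.4 = 1.08
A5: 0.4·2.2 + 0.6·0.4 = 1.12
A6: 0.4·1.9 + 0.6·0.8 = 1.24
Highest Hurwicz score = 1.44 → A2.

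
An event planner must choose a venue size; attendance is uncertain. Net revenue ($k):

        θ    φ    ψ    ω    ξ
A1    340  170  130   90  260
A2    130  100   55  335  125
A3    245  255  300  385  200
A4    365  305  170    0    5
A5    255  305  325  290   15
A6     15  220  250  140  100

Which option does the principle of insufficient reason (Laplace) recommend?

A3

Row averages: A1=198, A2=149, A3=277, A4=169, A5=238, A6=145
Highest average = 277 → A3.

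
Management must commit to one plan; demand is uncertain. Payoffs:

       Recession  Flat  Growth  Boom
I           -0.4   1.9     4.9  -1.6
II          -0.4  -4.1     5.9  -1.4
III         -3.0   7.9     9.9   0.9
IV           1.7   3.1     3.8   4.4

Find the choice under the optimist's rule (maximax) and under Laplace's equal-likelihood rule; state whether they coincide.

maximax → III; laplace → III (agree)

Row maxima: I=4.9, II=5.9, III=9.9, IV=4.4
Best best-case = 9.9 → III.
Row averages: I=1.2, II=0, III=3.925, IV=3.25
Highest average = 3.925 → III.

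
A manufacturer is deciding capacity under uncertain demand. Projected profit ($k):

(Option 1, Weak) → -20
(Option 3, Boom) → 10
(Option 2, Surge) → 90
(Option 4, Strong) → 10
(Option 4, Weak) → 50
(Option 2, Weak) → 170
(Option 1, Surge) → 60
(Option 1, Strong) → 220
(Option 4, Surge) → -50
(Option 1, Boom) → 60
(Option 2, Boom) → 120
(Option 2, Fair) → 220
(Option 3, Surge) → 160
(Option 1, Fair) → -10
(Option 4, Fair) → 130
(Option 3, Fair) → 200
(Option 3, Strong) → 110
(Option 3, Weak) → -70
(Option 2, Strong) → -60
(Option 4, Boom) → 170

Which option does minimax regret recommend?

Option 4

Column bests: Weak=170, Fair=220, Strong=220, Boom=170, Surge=160.
Option 1 regrets: 190, 230, 0, 110, 100 → max 230
Option 2 regrets: 0, 0, 280, 50, 70 → max 280
Option 3 regrets: 240, 20, 110, 160, 0 → max 240
Option 4 regrets: 120, 90, 210, 0, 210 → max 210
Smallest max regret = 210 → Option 4.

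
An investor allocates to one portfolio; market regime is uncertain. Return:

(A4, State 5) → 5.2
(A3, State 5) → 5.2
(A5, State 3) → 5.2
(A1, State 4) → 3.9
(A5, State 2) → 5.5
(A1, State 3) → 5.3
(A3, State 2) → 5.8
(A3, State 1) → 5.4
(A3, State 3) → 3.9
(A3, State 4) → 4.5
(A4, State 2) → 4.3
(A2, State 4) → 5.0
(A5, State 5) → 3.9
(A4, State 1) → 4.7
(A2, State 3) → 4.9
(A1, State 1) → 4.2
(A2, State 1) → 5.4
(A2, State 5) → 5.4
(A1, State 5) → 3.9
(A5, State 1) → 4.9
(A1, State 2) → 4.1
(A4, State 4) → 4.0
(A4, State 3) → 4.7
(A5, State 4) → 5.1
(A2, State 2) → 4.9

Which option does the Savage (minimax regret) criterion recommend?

A2

Column bests: State 1=5.4, State 2=5.8, State 3=5.3, State 4=5.1, State 5=5.4.
A1 regrets: 1.2, 1.7, 0.0, 1.2, 1.5 → max 1.7
A2 regrets: 0.0, 0.9, 0.4, 0.1, 0.0 → max 0.9
A3 regrets: 0.0, 0.0, 1.4, 0.6, 0.2 → max 1.4
A4 regrets: 0.7, 1.5, 0.6, 1.1, 0.2 → max 1.5
A5 regrets: 0.5, 0.3, 0.1, 0.0, 1.5 → max 1.5
Smallest max regret = 0.9 → A2.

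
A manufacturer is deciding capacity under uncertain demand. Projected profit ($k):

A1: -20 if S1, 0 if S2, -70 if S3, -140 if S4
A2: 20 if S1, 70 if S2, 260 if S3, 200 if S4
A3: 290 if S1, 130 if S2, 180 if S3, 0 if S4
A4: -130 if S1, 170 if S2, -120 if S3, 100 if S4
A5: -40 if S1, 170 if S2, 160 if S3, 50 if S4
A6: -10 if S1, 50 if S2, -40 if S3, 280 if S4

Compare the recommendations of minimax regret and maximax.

Column bests: S1=290, S2=170, S3=260, S4=280.
A1 regrets: 310, 170, 330, 420 → max 420
A2 regrets: 270, 100, 0, 80 → max 270
A3 regrets: 0, 40, 80, 280 → max 280
A4 regrets: 420, 0, 380, 180 → max 420
A5 regrets: 330, 0, 100, 230 → max 330
A6 regrets: 300, 120, 300, 0 → max 300
Smallest max regret = 270 → A2.
Row maxima: A1=0, A2=260, A3=290, A4=170, A5=170, A6=280
Best best-case = 290 → A3.

minimax regret → A2; maximax → A3 (disagree)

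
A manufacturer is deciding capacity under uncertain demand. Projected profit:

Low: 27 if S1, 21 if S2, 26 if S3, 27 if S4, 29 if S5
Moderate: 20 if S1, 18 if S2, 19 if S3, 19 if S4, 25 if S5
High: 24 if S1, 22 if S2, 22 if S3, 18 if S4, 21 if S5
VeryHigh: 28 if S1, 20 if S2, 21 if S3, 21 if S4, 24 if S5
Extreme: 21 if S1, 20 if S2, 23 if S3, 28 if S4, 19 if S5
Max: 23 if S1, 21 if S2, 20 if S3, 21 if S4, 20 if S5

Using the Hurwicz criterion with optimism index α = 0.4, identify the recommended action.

Low: 0.4·29 + 0.6·21 = 24.2
Moderate: 0.4·25 + 0.6·18 = 20.8
High: 0.4·24 + 0.6·18 = 20.4
VeryHigh: 0.4·28 + 0.6·20 = 23.2
Extreme: 0.4·28 + 0.6·19 = 22.6
Max: 0.4·23 + 0.6·20 = 21.2
Highest Hurwicz score = 24.2 → Low.

Low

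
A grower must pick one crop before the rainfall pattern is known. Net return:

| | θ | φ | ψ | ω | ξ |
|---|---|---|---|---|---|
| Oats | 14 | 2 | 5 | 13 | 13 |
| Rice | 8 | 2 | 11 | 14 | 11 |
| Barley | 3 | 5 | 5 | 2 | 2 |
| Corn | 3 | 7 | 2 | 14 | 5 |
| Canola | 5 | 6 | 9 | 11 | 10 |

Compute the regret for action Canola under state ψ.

2

Best payoff under ψ is 11.
Regret = 11 − 9 = 2.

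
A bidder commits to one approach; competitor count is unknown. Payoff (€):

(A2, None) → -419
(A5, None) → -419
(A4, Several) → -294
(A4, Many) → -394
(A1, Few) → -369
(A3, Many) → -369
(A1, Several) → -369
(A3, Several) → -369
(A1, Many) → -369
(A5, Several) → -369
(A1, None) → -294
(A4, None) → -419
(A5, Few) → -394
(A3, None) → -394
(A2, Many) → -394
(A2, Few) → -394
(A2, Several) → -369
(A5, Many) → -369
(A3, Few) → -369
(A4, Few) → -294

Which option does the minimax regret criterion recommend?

A1

Column bests: None=-294, Few=-294, Several=-294, Many=-369.
A1 regrets: 0, 75, 75, 0 → max 75
A2 regrets: 125, 100, 75, 25 → max 125
A3 regrets: 100, 75, 75, 0 → max 100
A4 regrets: 125, 0, 0, 25 → max 125
A5 regrets: 125, 100, 75, 0 → max 125
Smallest max regret = 75 → A1.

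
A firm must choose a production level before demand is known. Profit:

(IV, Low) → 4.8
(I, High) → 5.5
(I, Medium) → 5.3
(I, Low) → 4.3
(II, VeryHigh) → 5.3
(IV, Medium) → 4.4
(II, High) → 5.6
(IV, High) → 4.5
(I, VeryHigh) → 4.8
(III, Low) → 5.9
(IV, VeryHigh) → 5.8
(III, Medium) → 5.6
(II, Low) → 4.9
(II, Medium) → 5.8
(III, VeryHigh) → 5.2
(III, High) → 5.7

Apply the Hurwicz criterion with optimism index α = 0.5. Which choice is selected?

III

I: 0.5·5.5 + 0.5·4.3 = 4.9
II: 0.5·5.8 + 0.5·4.9 = 5.35
III: 0.5·5.9 + 0.5·5.2 = 5.55
IV: 0.5·5.8 + 0.5·4.4 = 5.1
Highest Hurwicz score = 5.55 → III.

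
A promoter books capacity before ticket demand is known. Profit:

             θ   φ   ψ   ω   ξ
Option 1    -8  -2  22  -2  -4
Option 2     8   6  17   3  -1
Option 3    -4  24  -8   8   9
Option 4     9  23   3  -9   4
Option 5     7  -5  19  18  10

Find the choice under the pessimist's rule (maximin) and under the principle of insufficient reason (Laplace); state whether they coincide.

maximin → Option 2; laplace → Option 5 (disagree)

Row minima: Option 1=-8, Option 2=-1, Option 3=-8, Option 4=-9, Option 5=-5
Best worst-case = -1 → Option 2.
Row averages: Option 1=1.2, Option 2=6.6, Option 3=5.8, Option 4=6, Option 5=9.8
Highest average = 9.8 → Option 5.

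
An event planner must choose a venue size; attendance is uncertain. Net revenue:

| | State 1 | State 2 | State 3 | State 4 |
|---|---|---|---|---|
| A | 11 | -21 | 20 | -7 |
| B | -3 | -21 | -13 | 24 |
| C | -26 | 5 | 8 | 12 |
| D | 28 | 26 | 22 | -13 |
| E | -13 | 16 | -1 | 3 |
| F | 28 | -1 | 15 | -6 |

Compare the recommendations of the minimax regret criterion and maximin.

minimax regret → F; maximin → F (agree)

Column bests: State 1=28, State 2=26, State 3=22, State 4=24.
A regrets: 17, 47, 2, 31 → max 47
B regrets: 31, 47, 35, 0 → max 47
C regrets: 54, 21, 14, 12 → max 54
D regrets: 0, 0, 0, 37 → max 37
E regrets: 41, 10, 23, 21 → max 41
F regrets: 0, 27, 7, 30 → max 30
Smallest max regret = 30 → F.
Row minima: A=-21, B=-21, C=-26, D=-13, E=-13, F=-6
Best worst-case = -6 → F.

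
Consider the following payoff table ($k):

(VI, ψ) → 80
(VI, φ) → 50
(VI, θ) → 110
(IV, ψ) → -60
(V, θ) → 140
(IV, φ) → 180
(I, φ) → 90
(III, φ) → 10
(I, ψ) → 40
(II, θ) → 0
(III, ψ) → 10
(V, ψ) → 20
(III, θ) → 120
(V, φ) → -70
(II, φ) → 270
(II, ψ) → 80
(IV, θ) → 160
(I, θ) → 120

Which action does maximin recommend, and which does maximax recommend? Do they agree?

Row minima: I=40, II=0, III=10, IV=-60, V=-70, VI=50
Best worst-case = 50 → VI.
Row maxima: I=120, II=270, III=120, IV=180, V=140, VI=110
Best best-case = 270 → II.

maximin → VI; maximax → II (disagree)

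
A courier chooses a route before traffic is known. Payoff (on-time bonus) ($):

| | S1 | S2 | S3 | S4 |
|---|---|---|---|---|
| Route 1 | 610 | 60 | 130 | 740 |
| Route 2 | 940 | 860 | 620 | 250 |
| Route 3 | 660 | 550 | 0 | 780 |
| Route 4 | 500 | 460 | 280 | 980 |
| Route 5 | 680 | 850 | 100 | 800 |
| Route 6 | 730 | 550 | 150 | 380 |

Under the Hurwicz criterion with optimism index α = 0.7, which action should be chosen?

Route 4

Route 1: 0.7·740 + 0.3·60 = 536
Route 2: 0.7·940 + 0.3·250 = 733
Route 3: 0.7·780 + 0.3·0 = 546
Route 4: 0.7·980 + 0.3·280 = 770
Route 5: 0.7·850 + 0.3·100 = 625
Route 6: 0.7·730 + 0.3·150 = 556
Highest Hurwicz score = 770 → Route 4.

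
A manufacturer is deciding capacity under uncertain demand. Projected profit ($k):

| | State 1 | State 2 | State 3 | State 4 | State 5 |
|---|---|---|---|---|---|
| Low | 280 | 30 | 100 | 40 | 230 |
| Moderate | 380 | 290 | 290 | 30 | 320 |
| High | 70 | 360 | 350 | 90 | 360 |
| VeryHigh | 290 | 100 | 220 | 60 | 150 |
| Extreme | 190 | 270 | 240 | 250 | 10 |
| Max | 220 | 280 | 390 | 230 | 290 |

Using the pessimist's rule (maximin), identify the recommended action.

Row minima: Low=30, Moderate=30, High=70, VeryHigh=60, Extreme=10, Max=220
Best worst-case = 220 → Max.

Max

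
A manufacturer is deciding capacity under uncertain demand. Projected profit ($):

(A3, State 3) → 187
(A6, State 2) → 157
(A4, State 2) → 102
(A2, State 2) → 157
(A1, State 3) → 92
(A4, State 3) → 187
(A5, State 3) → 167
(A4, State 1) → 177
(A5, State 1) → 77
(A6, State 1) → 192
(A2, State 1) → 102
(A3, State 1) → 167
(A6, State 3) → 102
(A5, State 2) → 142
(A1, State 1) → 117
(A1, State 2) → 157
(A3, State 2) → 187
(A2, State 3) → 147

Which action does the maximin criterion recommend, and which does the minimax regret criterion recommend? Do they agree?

Row minima: A1=92, A2=102, A3=167, A4=102, A5=77, A6=102
Best worst-case = 167 → A3.
Column bests: State 1=192, State 2=187, State 3=187.
A1 regrets: 75, 30, 95 → max 95
A2 regrets: 90, 30, 40 → max 90
A3 regrets: 25, 0, 0 → max 25
A4 regrets: 15, 85, 0 → max 85
A5 regrets: 115, 45, 20 → max 115
A6 regrets: 0, 30, 85 → max 85
Smallest max regret = 25 → A3.

maximin → A3; minimax regret → A3 (agree)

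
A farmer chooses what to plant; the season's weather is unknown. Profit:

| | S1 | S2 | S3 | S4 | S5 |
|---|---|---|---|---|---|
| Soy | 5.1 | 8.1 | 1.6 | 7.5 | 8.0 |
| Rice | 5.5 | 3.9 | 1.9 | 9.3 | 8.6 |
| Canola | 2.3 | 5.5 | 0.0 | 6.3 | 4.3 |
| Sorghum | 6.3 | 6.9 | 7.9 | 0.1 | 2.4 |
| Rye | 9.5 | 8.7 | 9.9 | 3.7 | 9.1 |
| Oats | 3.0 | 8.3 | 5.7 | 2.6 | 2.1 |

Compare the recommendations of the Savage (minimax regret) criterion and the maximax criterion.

Column bests: S1=9.5, S2=8.7, S3=9.9, S4=9.3, S5=9.1.
Soy regrets: 4.4, 0.6, 8.3, 1.8, 1.1 → max 8.3
Rice regrets: 4.0, 4.8, 8.0, 0.0, 0.5 → max 8.0
Canola regrets: 7.2, 3.2, 9.9, 3.0, 4.8 → max 9.9
Sorghum regrets: 3.2, 1.8, 2.0, 9.2, 6.7 → max 9.2
Rye regrets: 0.0, 0.0, 0.0, 5.6, 0.0 → max 5.6
Oats regrets: 6.5, 0.4, 4.2, 6.7, 7.0 → max 7.0
Smallest max regret = 5.6 → Rye.
Row maxima: Soy=8.1, Rice=9.3, Canola=6.3, Sorghum=7.9, Rye=9.9, Oats=8.3
Best best-case = 9.9 → Rye.

minimax regret → Rye; maximax → Rye (agree)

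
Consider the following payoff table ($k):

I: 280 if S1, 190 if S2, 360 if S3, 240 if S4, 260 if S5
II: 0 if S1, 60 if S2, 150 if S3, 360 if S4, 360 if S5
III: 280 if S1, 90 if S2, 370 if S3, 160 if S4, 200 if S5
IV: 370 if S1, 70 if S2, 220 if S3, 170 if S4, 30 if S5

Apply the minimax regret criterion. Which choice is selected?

I

Column bests: S1=370, S2=190, S3=370, S4=360, S5=360.
I regrets: 90, 0, 10, 120, 100 → max 120
II regrets: 370, 130, 220, 0, 0 → max 370
III regrets: 90, 100, 0, 200, 160 → max 200
IV regrets: 0, 120, 150, 190, 330 → max 330
Smallest max regret = 120 → I.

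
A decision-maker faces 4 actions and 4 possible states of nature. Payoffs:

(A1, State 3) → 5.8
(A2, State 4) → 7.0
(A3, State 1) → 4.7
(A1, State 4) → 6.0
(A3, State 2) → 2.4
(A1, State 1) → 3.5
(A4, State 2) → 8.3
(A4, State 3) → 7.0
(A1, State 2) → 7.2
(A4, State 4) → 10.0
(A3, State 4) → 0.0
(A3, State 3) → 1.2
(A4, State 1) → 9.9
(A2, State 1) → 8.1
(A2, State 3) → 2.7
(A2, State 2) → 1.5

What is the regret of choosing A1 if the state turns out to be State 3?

1.2

Best payoff under State 3 is 7.0.
Regret = 7.0 − 5.8 = 1.2.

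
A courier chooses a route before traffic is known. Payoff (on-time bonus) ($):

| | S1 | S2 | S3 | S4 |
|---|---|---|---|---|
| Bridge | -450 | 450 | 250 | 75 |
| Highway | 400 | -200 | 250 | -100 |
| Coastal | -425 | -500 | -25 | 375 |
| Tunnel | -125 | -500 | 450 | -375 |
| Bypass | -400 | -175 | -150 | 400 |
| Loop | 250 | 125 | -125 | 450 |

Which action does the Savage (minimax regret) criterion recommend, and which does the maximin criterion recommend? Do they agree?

Column bests: S1=400, S2=450, S3=450, S4=450.
Bridge regrets: 850, 0, 200, 375 → max 850
Highway regrets: 0, 650, 200, 550 → max 650
Coastal regrets: 825, 950, 475, 75 → max 950
Tunnel regrets: 525, 950, 0, 825 → max 950
Bypass regrets: 800, 625, 600, 50 → max 800
Loop regrets: 150, 325, 575, 0 → max 575
Smallest max regret = 575 → Loop.
Row minima: Bridge=-450, Highway=-200, Coastal=-500, Tunnel=-500, Bypass=-400, Loop=-125
Best worst-case = -125 → Loop.

minimax regret → Loop; maximin → Loop (agree)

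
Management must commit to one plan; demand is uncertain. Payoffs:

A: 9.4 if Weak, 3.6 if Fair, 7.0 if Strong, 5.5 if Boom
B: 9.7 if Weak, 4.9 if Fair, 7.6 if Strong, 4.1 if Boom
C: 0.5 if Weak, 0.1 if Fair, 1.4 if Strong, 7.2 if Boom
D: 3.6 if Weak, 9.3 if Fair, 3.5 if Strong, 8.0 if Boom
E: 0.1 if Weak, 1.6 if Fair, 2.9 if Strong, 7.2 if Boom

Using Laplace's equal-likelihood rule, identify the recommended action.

B

Row averages: A=6.375, B=6.575, C=2.3, D=6.1, E=2.95
Highest average = 6.575 → B.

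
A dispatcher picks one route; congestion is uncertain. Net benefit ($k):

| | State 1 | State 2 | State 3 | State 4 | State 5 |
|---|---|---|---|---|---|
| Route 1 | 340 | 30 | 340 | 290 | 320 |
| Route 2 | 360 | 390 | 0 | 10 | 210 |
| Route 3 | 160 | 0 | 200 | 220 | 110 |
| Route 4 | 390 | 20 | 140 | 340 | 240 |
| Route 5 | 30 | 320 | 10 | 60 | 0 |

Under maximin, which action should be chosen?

Route 1

Row minima: Route 1=30, Route 2=0, Route 3=0, Route 4=20, Route 5=0
Best worst-case = 30 → Route 1.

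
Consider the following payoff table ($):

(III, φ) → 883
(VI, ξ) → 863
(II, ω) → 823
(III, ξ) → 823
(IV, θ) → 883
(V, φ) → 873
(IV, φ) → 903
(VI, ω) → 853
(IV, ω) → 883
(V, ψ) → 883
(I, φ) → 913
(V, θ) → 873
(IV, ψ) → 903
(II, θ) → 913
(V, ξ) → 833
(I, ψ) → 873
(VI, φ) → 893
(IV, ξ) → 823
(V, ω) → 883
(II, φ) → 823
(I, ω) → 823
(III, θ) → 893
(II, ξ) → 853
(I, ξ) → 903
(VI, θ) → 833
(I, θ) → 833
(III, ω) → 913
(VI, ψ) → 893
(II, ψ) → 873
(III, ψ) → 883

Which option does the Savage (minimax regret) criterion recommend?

Column bests: θ=913, φ=913, ψ=903, ω=913, ξ=903.
I regrets: 80, 0, 30, 90, 0 → max 90
II regrets: 0, 90, 30, 90, 50 → max 90
III regrets: 20, 30, 20, 0, 80 → max 80
IV regrets: 30, 10, 0, 30, 80 → max 80
V regrets: 40, 40, 20, 30, 70 → max 70
VI regrets: 80, 20, 10, 60, 40 → max 80
Smallest max regret = 70 → V.

V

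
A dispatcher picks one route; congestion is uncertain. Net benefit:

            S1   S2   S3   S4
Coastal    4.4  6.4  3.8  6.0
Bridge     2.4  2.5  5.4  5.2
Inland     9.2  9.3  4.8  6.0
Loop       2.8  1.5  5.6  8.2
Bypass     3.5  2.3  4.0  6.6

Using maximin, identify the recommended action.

Row minima: Coastal=3.8, Bridge=2.4, Inland=4.8, Loop=1.5, Bypass=2.3
Best worst-case = 4.8 → Inland.

Inland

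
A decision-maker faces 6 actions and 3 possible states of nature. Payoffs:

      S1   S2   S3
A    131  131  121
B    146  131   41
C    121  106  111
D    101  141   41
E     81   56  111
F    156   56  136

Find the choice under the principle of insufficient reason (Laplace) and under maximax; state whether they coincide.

laplace → A; maximax → F (disagree)

Row averages: A=383/3, B=106, C=338/3, D=283/3, E=248/3, F=116
Highest average = 383/3 → A.
Row maxima: A=131, B=146, C=121, D=141, E=111, F=156
Best best-case = 156 → F.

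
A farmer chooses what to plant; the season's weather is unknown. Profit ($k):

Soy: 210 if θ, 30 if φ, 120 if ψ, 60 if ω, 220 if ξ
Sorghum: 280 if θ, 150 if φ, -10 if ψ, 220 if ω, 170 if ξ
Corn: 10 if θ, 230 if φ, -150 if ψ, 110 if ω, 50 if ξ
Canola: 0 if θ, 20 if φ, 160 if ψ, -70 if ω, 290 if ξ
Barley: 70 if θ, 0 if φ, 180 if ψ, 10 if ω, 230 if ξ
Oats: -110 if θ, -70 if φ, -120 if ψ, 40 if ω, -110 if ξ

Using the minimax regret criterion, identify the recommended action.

Column bests: θ=280, φ=230, ψ=180, ω=220, ξ=290.
Soy regrets: 70, 200, 60, 160, 70 → max 200
Sorghum regrets: 0, 80, 190, 0, 120 → max 190
Corn regrets: 270, 0, 330, 110, 240 → max 330
Canola regrets: 280, 210, 20, 290, 0 → max 290
Barley regrets: 210, 230, 0, 210, 60 → max 230
Oats regrets: 390, 300, 300, 180, 400 → max 400
Smallest max regret = 190 → Sorghum.

Sorghum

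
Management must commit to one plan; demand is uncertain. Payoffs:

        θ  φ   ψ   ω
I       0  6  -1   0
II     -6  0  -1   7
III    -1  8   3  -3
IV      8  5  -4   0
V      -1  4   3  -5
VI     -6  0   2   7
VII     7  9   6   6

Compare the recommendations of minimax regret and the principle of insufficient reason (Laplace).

minimax regret → VII; laplace → VII (agree)

Column bests: θ=8, φ=9, ψ=6, ω=7.
I regrets: 8, 3, 7, 7 → max 8
II regrets: 14, 9, 7, 0 → max 14
III regrets: 9, 1, 3, 10 → max 10
IV regrets: 0, 4, 10, 7 → max 10
V regrets: 9, 5, 3, 12 → max 12
VI regrets: 14, 9, 4, 0 → max 14
VII regrets: 1, 0, 0, 1 → max 1
Smallest max regret = 1 → VII.
Row averages: I=1.25, II=0, III=1.75, IV=2.25, V=0.25, VI=0.75, VII=7
Highest average = 7 → VII.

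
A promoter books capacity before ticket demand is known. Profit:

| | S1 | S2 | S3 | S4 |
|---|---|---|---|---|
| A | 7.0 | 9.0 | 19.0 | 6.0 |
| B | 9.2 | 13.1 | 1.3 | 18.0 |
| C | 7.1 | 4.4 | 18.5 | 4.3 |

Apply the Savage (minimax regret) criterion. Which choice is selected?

A

Column bests: S1=9.2, S2=13.1, S3=19.0, S4=18.0.
A regrets: 2.2, 4.1, 0.0, 12.0 → max 12.0
B regrets: 0.0, 0.0, 17.7, 0.0 → max 17.7
C regrets: 2.1, 8.7, 0.5, 13.7 → max 13.7
Smallest max regret = 12.0 → A.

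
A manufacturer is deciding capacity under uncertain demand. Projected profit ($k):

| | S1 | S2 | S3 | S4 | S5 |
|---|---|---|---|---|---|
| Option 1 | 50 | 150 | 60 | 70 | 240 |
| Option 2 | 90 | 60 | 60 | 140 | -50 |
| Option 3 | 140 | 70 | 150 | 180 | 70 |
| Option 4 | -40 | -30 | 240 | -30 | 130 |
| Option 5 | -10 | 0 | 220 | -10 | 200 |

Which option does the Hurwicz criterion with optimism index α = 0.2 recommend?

Option 3

Option 1: 0.2·240 + 0.8·50 = 88
Option 2: 0.2·140 + 0.8·(-50) = -12
Option 3: 0.2·180 + 0.8·70 = 92
Option 4: 0.2·240 + 0.8·(-40) = 16
Option 5: 0.2·220 + 0.8·(-10) = 36
Highest Hurwicz score = 92 → Option 3.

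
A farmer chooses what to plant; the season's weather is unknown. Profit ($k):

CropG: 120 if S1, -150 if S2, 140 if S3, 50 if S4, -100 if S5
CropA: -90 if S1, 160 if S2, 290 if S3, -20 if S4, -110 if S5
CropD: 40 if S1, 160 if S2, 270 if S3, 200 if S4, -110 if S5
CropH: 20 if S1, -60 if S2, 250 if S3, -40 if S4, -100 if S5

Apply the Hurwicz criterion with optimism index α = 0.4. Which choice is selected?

CropG: 0.4·140 + 0.6·(-150) = -34
CropA: 0.4·290 + 0.6·(-110) = 50
CropD: 0.4·270 + 0.6·(-110) = 42
CropH: 0.4·250 + 0.6·(-100) = 40
Highest Hurwicz score = 50 → CropA.

CropA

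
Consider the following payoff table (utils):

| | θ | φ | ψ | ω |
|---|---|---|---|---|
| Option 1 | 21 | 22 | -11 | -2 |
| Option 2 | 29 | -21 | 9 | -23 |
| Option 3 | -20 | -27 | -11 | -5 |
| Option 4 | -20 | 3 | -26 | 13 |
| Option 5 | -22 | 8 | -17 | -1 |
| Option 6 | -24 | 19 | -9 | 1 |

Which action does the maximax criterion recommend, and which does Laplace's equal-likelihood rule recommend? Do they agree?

Row maxima: Option 1=22, Option 2=29, Option 3=-5, Option 4=13, Option 5=8, Option 6=19
Best best-case = 29 → Option 2.
Row averages: Option 1=7.5, Option 2=-1.5, Option 3=-15.75, Option 4=-7.5, Option 5=-8, Option 6=-3.25
Highest average = 7.5 → Option 1.

maximax → Option 2; laplace → Option 1 (disagree)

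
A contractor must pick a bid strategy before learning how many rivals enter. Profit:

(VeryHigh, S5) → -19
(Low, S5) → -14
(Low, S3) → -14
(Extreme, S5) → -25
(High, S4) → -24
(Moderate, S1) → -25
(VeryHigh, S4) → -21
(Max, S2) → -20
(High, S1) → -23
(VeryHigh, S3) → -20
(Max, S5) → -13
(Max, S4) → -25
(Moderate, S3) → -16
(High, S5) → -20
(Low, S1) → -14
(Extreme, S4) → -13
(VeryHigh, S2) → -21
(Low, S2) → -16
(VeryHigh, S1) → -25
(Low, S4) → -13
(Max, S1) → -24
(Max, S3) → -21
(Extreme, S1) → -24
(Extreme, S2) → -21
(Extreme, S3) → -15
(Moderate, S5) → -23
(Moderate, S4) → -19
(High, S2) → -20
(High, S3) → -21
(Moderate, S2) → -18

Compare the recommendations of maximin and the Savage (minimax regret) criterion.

Row minima: Low=-16, Moderate=-25, High=-24, VeryHigh=-25, Extreme=-25, Max=-25
Best worst-case = -16 → Low.
Column bests: S1=-14, S2=-16, S3=-14, S4=-13, S5=-13.
Low regrets: 0, 0, 0, 0, 1 → max 1
Moderate regrets: 11, 2, 2, 6, 10 → max 11
High regrets: 9, 4, 7, 11, 7 → max 11
VeryHigh regrets: 11, 5, 6, 8, 6 → max 11
Extreme regrets: 10, 5, 1, 0, 12 → max 12
Max regrets: 10, 4, 7, 12, 0 → max 12
Smallest max regret = 1 → Low.

maximin → Low; minimax regret → Low (agree)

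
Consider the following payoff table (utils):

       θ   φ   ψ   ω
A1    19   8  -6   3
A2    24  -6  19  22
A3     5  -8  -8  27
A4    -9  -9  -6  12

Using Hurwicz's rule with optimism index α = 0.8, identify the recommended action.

A3

A1: 0.8·19 + 0.2·(-6) = 14
A2: 0.8·24 + 0.2·(-6) = 18
A3: 0.8·27 + 0.2·(-8) = 20
A4: 0.8·12 + 0.2·(-9) = 7.8
Highest Hurwicz score = 20 → A3.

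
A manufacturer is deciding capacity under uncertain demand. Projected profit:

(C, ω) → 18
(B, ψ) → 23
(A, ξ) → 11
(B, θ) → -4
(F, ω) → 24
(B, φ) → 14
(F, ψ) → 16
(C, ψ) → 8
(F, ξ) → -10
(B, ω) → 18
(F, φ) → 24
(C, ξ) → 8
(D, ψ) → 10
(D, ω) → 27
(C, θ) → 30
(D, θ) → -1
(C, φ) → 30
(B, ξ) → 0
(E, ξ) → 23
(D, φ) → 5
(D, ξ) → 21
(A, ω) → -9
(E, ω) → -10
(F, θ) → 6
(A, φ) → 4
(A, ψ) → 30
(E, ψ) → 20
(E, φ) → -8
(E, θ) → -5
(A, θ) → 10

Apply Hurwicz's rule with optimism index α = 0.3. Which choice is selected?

A: 0.3·30 + 0.7·(-9) = 2.7
B: 0.3·23 + 0.7·(-4) = 4.1
C: 0.3·30 + 0.7·8 = 14.6
D: 0.3·27 + 0.7·(-1) = 7.4
E: 0.3·23 + 0.7·(-10) = -0.1
F: 0.3·24 + 0.7·(-10) = 0.2
Highest Hurwicz score = 14.6 → C.

C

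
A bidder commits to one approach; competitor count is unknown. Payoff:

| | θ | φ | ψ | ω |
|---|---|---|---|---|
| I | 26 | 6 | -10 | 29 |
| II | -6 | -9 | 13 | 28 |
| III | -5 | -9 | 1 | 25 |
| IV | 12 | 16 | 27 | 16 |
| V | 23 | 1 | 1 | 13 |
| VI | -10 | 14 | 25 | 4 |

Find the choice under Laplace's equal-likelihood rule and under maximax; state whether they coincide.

laplace → IV; maximax → I (disagree)

Row averages: I=12.75, II=6.5, III=3, IV=17.75, V=9.5, VI=8.25
Highest average = 17.75 → IV.
Row maxima: I=29, II=28, III=25, IV=27, V=23, VI=25
Best best-case = 29 → I.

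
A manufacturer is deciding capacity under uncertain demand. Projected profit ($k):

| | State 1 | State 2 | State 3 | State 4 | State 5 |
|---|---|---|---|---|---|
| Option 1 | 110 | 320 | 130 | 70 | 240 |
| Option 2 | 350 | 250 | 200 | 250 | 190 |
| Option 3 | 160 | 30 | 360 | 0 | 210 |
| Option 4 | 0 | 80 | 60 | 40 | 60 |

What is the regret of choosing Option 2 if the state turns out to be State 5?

50

Best payoff under State 5 is 240.
Regret = 240 − 190 = 50.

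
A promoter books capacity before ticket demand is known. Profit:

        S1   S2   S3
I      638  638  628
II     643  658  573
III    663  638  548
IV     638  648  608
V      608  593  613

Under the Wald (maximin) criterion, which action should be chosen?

Row minima: I=628, II=573, III=548, IV=608, V=593
Best worst-case = 628 → I.

I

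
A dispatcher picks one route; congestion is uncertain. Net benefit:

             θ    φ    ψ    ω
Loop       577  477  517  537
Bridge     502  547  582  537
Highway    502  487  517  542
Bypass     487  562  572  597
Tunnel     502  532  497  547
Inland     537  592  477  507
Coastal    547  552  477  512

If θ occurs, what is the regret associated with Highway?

75

Best payoff under θ is 577.
Regret = 577 − 502 = 75.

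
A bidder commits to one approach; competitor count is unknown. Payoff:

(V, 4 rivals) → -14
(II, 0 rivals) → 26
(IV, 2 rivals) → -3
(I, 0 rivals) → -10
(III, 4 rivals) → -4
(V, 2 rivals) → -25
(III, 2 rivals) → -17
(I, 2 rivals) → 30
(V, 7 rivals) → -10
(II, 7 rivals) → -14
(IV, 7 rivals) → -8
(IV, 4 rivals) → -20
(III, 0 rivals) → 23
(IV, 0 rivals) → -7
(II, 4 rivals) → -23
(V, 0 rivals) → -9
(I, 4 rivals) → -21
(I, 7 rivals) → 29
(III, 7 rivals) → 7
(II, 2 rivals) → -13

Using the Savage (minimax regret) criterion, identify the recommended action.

Column bests: 0 rivals=26, 2 rivals=30, 4 rivals=-4, 7 rivals=29.
I regrets: 36, 0, 17, 0 → max 36
II regrets: 0, 43, 19, 43 → max 43
III regrets: 3, 47, 0, 22 → max 47
IV regrets: 33, 33, 16, 37 → max 37
V regrets: 35, 55, 10, 39 → max 55
Smallest max regret = 36 → I.

I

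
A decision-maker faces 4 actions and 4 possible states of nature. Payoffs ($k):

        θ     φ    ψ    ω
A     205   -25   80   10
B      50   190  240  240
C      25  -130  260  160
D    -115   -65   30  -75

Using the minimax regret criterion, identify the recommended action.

Column bests: θ=205, φ=190, ψ=260, ω=240.
A regrets: 0, 215, 180, 230 → max 230
B regrets: 155, 0, 20, 0 → max 155
C regrets: 180, 320, 0, 80 → max 320
D regrets: 320, 255, 230, 315 → max 320
Smallest max regret = 155 → B.

B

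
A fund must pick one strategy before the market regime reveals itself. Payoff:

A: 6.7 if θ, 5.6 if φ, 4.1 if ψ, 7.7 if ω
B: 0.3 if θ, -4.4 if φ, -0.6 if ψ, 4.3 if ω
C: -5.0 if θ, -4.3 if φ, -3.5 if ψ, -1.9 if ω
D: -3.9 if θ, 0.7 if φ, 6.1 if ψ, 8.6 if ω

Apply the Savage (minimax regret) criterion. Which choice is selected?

A

Column bests: θ=6.7, φ=5.6, ψ=6.1, ω=8.6.
A regrets: 0.0, 0.0, 2.0, 0.9 → max 2.0
B regrets: 6.4, 10.0, 6.7, 4.3 → max 10.0
C regrets: 11.7, 9.9, 9.6, 10.5 → max 11.7
D regrets: 10.6, 4.9, 0.0, 0.0 → max 10.6
Smallest max regret = 2.0 → A.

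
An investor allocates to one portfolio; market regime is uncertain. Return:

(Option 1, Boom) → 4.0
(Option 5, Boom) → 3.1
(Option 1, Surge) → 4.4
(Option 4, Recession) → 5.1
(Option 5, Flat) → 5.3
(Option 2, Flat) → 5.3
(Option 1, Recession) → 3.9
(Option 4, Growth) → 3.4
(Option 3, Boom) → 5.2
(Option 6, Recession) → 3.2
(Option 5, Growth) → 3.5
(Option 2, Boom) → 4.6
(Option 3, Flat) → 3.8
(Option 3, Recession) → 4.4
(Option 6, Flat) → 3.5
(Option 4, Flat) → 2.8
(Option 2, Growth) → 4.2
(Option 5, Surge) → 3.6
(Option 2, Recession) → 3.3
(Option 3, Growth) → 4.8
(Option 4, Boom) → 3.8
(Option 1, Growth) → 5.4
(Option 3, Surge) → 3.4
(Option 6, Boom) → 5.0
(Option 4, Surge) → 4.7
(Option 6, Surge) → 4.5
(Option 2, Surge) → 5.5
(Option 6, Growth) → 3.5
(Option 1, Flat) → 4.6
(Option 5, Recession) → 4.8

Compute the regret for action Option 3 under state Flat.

1.5

Best payoff under Flat is 5.3.
Regret = 5.3 − 3.8 = 1.5.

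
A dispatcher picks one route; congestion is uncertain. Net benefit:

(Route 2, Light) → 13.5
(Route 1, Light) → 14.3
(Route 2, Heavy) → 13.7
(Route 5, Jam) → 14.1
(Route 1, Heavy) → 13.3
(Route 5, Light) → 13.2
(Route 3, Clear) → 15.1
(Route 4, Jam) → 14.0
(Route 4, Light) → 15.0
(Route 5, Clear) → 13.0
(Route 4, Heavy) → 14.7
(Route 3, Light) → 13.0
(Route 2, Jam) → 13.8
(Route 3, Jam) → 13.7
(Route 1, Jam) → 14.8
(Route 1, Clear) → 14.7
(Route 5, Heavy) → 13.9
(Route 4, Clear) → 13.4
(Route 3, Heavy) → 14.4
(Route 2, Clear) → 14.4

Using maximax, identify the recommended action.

Route 3

Row maxima: Route 1=14.8, Route 2=14.4, Route 3=15.1, Route 4=15.0, Route 5=14.1
Best best-case = 15.1 → Route 3.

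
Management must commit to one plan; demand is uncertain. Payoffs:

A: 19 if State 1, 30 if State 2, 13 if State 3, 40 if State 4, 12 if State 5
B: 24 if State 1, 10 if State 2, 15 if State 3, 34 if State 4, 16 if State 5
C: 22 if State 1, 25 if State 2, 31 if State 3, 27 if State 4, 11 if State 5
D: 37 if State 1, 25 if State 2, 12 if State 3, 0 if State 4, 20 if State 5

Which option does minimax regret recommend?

Column bests: State 1=37, State 2=30, State 3=31, State 4=40, State 5=20.
A regrets: 18, 0, 18, 0, 8 → max 18
B regrets: 13, 20, 16, 6, 4 → max 20
C regrets: 15, 5, 0, 13, 9 → max 15
D regrets: 0, 5, 19, 40, 0 → max 40
Smallest max regret = 15 → C.

C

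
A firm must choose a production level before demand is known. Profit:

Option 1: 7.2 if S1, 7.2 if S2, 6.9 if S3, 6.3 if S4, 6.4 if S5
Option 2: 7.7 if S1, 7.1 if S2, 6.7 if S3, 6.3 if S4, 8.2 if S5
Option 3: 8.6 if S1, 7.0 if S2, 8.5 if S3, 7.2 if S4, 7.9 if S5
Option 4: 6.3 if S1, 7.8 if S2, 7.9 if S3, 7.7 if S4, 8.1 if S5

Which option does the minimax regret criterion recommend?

Column bests: S1=8.6, S2=7.8, S3=8.5, S4=7.7, S5=8.2.
Option 1 regrets: 1.4, 0.6, 1.6, 1.4, 1.8 → max 1.8
Option 2 regrets: 0.9, 0.7, 1.8, 1.4, 0.0 → max 1.8
Option 3 regrets: 0.0, 0.8, 0.0, 0.5, 0.3 → max 0.8
Option 4 regrets: 2.3, 0.0, 0.6, 0.0, 0.1 → max 2.3
Smallest max regret = 0.8 → Option 3.

Option 3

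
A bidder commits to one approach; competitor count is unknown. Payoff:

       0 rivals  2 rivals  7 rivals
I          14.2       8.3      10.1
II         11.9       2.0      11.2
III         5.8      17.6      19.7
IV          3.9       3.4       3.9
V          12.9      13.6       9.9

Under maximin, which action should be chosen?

Row minima: I=8.3, II=2.0, III=5.8, IV=3.4, V=9.9
Best worst-case = 9.9 → V.

V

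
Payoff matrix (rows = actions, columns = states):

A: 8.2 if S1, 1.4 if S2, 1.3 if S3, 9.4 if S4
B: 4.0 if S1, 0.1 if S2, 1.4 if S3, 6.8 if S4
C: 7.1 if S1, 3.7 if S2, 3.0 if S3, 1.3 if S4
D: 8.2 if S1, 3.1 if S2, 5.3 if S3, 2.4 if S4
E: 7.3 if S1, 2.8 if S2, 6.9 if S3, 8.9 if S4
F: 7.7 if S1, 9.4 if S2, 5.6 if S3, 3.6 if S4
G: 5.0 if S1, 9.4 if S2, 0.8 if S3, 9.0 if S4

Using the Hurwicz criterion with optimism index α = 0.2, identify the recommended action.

A: 0.2·9.4 + 0.8·1.3 = 2.92
B: 0.2·6.8 + 0.8·0.1 = 1.44
C: 0.2·7.1 + 0.8·1.3 = 2.46
D: 0.2·8.2 + 0.8·2.4 = 3.56
E: 0.2·8.9 + 0.8·2.8 = 4.02
F: 0.2·9.4 + 0.8·3.6 = 4.76
G: 0.2·9.4 + 0.8·0.8 = 2.52
Highest Hurwicz score = 4.76 → F.

F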